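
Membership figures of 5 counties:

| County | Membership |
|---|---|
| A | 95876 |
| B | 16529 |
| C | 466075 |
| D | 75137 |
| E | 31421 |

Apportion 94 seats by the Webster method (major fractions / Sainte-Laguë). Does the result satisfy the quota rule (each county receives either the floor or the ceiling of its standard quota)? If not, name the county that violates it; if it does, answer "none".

C

Standard quotas: A 13.156, B 2.268, C 63.954, D 10.310, E 4.312.
Webster allocation: A 13, B 2, C 65, D 10, E 4.
C has quota 63.954 (lower 63, upper 64) but receives 65 — outside the quota interval.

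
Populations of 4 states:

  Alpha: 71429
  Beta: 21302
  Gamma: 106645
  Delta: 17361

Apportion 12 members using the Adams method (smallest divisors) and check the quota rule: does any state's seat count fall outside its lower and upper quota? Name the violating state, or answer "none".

Standard quotas: Alpha 3.955, Beta 1.179, Gamma 5.905, Delta 0.961.
Adams allocation: Alpha 4, Beta 1, Gamma 6, Delta 1.
Every allocation lies between the lower and upper quota.

none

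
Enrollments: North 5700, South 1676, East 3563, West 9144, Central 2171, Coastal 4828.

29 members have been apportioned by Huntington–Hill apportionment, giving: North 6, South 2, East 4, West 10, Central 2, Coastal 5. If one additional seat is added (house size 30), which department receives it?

Central

Priority for the next seat is population ÷ (√(s·(s+1))).
Priorities: North 879.529, South 684.224, East 796.711, West 871.846, Central 886.307, Coastal 881.468.
Highest priority: Central.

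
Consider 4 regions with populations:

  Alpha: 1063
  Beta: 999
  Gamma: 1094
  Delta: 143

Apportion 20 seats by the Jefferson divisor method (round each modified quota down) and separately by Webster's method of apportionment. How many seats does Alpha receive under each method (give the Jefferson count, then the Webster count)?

7 and 6

Jefferson: Alpha 7, Beta 6, Gamma 7, Delta 0.
Webster: Alpha 6, Beta 6, Gamma 7, Delta 1.
Alpha gets 7 under Jefferson and 6 under Webster.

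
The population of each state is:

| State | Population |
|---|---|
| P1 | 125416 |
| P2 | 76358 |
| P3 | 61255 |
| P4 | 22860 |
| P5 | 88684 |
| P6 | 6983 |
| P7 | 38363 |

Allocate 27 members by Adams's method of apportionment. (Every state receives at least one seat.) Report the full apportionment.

P1 7, P2 5, P3 4, P4 2, P5 5, P6 1, P7 3

Standard divisor 419919/27 ≈ 15552.556; standard quotas: P1 8.064, P2 4.910, P3 3.939, P4 1.470, P5 5.702, P6 0.449, P7 2.467.
Rounding up gives 9, 5, 4, 2, 6, 1, 3 = 30 seats, so the divisor must be adjusted.
With modified divisor 18500: modified quotas P1 6.779, P2 4.127, P3 3.311, P4 1.236, P5 4.794, P6 0.377, P7 2.074.
Rounding up: P1 7, P2 5, P3 4, P4 2, P5 5, P6 1, P7 3 (total 27).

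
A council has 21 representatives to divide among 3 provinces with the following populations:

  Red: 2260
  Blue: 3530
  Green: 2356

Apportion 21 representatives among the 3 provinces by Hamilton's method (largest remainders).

Red 6, Blue 9, Green 6

The standard divisor is 8146/21 ≈ 387.905.
Standard quotas: Red 5.826, Blue 9.100, Green 6.074.
Lower quotas: Red 5, Blue 9, Green 6 (sum 20, leaving 1 seat).
Remainders in descending order: Red 0.826, Blue 0.100, Green 0.074.
The surplus seat goes to Red.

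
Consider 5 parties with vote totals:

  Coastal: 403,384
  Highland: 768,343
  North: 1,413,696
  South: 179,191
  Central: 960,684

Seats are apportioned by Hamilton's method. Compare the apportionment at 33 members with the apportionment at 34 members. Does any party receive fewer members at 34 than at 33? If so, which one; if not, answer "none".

South

At 33 seats: Coastal 4, Highland 7, North 12, South 2, Central 8.
At 34 seats: Coastal 4, Highland 7, North 13, South 1, Central 9.
South drops from 2 to 1.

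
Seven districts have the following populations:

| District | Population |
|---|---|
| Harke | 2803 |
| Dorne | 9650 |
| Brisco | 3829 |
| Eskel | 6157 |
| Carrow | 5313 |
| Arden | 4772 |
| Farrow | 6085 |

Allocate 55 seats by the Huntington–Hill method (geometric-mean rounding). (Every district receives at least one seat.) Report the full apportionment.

With divisor 713: modified quotas Harke 3.931, Dorne 13.534, Brisco 5.370, Eskel 8.635, Carrow 7.452, Arden 6.693, Farrow 8.534.
Geometric-mean thresholds: Harke √(3·4)=3.464, Dorne √(13·14)=13.491, Brisco √(5·6)=5.477, Eskel √(8·9)=8.485, Carrow √(7·8)=7.483, Arden √(6·7)=6.481, Farrow √(8·9)=8.485.
Each quota rounded against its threshold gives Harke 4, Dorne 14, Brisco 5, Eskel 9, Carrow 7, Arden 7, Farrow 9 (total 55).

Harke 4, Dorne 14, Brisco 5, Eskel 9, Carrow 7, Arden 7, Farrow 9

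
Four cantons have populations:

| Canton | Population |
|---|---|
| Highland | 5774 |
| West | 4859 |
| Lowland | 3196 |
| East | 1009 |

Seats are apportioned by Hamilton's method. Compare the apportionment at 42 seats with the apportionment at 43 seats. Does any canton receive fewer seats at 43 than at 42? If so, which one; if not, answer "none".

At 42 seats: Highland 16, West 14, Lowland 9, East 3.
At 43 seats: Highland 17, West 14, Lowland 9, East 3.
No canton's allocation decreased.

none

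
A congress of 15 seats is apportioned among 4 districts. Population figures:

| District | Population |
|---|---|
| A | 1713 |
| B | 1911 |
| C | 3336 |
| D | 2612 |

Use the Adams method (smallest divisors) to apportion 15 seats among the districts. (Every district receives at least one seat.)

Standard divisor 9572/15 ≈ 638.133; standard quotas: A 2.684, B 2.995, C 5.228, D 4.093.
Rounding up gives 3, 3, 6, 5 = 17 seats, so the divisor must be adjusted.
With modified divisor 800: modified quotas A 2.141, B 2.389, C 4.170, D 3.265.
Rounding up: A 3, B 3, C 5, D 4 (total 15).

A: 3, B: 3, C: 5, D: 4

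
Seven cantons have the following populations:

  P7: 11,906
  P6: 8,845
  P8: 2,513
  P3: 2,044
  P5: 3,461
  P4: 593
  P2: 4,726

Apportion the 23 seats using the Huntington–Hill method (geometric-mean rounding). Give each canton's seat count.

P7=8, P6=6, P8=2, P3=1, P5=2, P4=1, P2=3

With divisor 1518: modified quotas P7 7.843, P6 5.827, P8 1.655, P3 1.347, P5 2.280, P4 0.391, P2 3.113.
Geometric-mean thresholds: P7 √(7·8)=7.483, P6 √(5·6)=5.477, P8 √(1·2)=1.414, P3 √(1·2)=1.414, P5 √(2·3)=2.449, P4 (min 1), P2 √(3·4)=3.464.
Each quota rounded against its threshold gives P7 8, P6 6, P8 2, P3 1, P5 2, P4 1, P2 3 (total 23).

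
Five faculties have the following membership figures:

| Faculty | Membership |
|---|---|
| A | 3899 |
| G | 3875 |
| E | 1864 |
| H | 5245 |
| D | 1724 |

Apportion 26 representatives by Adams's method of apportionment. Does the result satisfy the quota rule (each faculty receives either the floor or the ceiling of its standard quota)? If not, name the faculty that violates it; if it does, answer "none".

Standard quotas: A 6.104, G 6.067, E 2.918, H 8.212, D 2.699.
Adams allocation: A 6, G 6, E 3, H 8, D 3.
Every allocation lies between the lower and upper quota.

none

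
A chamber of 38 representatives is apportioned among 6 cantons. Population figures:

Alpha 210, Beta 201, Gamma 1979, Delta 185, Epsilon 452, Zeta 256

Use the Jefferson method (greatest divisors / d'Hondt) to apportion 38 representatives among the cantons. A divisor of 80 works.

With modified divisor 80: modified quotas Alpha 2.625, Beta 2.513, Gamma 24.738, Delta 2.312, Epsilon 5.650, Zeta 3.200.
Rounding down: Alpha 2, Beta 2, Gamma 24, Delta 2, Epsilon 5, Zeta 3 (total 38).

Alpha 2, Beta 2, Gamma 24, Delta 2, Epsilon 5, Zeta 3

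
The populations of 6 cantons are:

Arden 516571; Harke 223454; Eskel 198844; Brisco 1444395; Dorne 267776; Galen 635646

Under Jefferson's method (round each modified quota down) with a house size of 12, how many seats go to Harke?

Standard divisor 3286686/12 ≈ 273890.5; standard quotas: Arden 1.886, Harke 0.816, Eskel 0.726, Brisco 5.274, Dorne 0.978, Galen 2.321.
Rounding down gives 1, 0, 0, 5, 0, 2 = 8 seats, so the divisor must be adjusted.
With modified divisor 217700: modified quotas Arden 2.373, Harke 1.026, Eskel 0.913, Brisco 6.635, Dorne 1.230, Galen 2.920.
Rounding down: Arden 2, Harke 1, Eskel 0, Brisco 6, Dorne 1, Galen 2 (total 12).
Harke receives 1.

1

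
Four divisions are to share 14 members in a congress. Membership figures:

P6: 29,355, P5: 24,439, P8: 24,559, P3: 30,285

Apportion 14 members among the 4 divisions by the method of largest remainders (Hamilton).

Standard divisor: 108638 ÷ 14 ≈ 7759.857.
Standard quotas: P6 3.7829, P5 3.1494, P8 3.1649, P3 3.9028.
Lower quotas: P6 3, P5 3, P8 3, P3 3 (sum 12, leaving 2 seats).
Remainders in descending order: P3 0.9028, P6 0.7829, P8 0.1649, P5 0.1494.
The surplus seats go to P3, P6.

P6=4, P5=3, P8=3, P3=4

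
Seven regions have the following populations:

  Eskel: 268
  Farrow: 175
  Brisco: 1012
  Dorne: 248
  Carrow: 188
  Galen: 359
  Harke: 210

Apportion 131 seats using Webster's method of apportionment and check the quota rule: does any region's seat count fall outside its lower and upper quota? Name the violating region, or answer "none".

Standard quotas: Eskel 14.272, Farrow 9.319, Brisco 53.891, Dorne 13.207, Carrow 10.011, Galen 19.117, Harke 11.183.
Webster allocation: Eskel 14, Farrow 9, Brisco 55, Dorne 13, Carrow 10, Galen 19, Harke 11.
Brisco has quota 53.891 (lower 53, upper 54) but receives 55 — outside the quota interval.

Brisco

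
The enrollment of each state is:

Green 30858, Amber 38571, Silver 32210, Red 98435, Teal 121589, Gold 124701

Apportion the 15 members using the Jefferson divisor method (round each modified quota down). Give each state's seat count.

Standard divisor 446364/15 ≈ 29757.6; standard quotas: Green 1.037, Amber 1.296, Silver 1.082, Red 3.308, Teal 4.086, Gold 4.191.
Rounding down gives 1, 1, 1, 3, 4, 4 = 14 seats, so the divisor must be adjusted.
With modified divisor 24800: modified quotas Green 1.244, Amber 1.555, Silver 1.299, Red 3.969, Teal 4.903, Gold 5.028.
Rounding down: Green 1, Amber 1, Silver 1, Red 3, Teal 4, Gold 5 (total 15).

Green 1, Amber 1, Silver 1, Red 3, Teal 4, Gold 5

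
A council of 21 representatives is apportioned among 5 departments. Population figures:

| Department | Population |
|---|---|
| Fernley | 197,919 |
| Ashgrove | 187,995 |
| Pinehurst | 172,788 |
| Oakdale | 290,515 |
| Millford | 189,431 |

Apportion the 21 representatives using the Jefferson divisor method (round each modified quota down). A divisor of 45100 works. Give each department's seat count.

With modified divisor 45100: modified quotas Fernley 4.388, Ashgrove 4.168, Pinehurst 3.831, Oakdale 6.442, Millford 4.200.
Rounding down: Fernley 4, Ashgrove 4, Pinehurst 3, Oakdale 6, Millford 4 (total 21).

Fernley 4, Ashgrove 4, Pinehurst 3, Oakdale 6, Millford 4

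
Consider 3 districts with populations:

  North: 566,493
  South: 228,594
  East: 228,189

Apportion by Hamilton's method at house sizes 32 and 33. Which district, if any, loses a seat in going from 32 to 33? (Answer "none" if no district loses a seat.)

none

At 32 seats: North 18, South 7, East 7.
At 33 seats: North 18, South 8, East 7.
No district's allocation decreased.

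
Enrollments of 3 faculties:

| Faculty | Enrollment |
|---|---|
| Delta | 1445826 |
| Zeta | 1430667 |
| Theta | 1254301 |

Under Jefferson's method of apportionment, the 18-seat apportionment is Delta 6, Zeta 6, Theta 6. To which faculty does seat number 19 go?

Delta

Priority for the next seat is population ÷ (current seats + 1).
Priorities: Delta 206546.571, Zeta 204381.000, Theta 179185.857.
Highest priority: Delta.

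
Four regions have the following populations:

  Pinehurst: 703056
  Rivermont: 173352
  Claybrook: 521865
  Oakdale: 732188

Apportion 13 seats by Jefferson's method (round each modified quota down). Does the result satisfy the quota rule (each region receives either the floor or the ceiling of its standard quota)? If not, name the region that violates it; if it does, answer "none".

Standard quotas: Pinehurst 4.290, Rivermont 1.058, Claybrook 3.184, Oakdale 4.468.
Jefferson allocation: Pinehurst 4, Rivermont 1, Claybrook 3, Oakdale 5.
Every allocation lies between the lower and upper quota.

none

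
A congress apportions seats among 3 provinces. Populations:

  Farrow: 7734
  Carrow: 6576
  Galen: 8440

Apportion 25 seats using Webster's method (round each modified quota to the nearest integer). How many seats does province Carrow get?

7

Standard divisor 22750/25 ≈ 910; standard quotas: Farrow 8.499, Carrow 7.226, Galen 9.275.
Rounding to the nearest integer gives 8, 7, 9 = 24 seats, so the divisor must be adjusted.
With modified divisor 900: modified quotas Farrow 8.593, Carrow 7.307, Galen 9.378.
Rounding to the nearest integer: Farrow 9, Carrow 7, Galen 9 (total 25).
Carrow receives 7.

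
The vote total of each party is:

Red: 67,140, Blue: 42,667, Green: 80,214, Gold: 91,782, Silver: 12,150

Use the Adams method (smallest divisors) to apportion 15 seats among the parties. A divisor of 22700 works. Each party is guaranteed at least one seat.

With modified divisor 22700: modified quotas Red 2.958, Blue 1.880, Green 3.534, Gold 4.043, Silver 0.535.
Rounding up: Red 3, Blue 2, Green 4, Gold 5, Silver 1 (total 15).

Red 3, Blue 2, Green 4, Gold 5, Silver 1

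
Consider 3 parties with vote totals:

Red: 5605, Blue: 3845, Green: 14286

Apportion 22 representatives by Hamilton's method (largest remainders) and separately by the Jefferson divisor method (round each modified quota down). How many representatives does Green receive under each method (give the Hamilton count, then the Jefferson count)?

Hamilton: Red 5, Blue 4, Green 13.
Jefferson: Red 5, Blue 3, Green 14.
Green gets 13 under Hamilton and 14 under Jefferson.

13 and 14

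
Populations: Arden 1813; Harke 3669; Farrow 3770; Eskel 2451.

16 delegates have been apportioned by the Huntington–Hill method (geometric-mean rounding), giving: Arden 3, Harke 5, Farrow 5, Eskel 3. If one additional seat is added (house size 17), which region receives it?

Priority for the next seat is population ÷ (√(s·(s+1))).
Priorities: Arden 523.368, Harke 669.865, Farrow 688.305, Eskel 707.543.
Highest priority: Eskel.

Eskel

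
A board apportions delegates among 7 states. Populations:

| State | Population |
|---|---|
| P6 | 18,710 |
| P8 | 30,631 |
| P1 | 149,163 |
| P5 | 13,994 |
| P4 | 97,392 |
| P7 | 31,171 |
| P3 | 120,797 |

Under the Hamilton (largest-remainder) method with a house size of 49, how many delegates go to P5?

2

Total 461858; standard divisor 461858/49 ≈ 9425.673.
Standard quotas: P6 1.9850, P8 3.2497, P1 15.8252, P5 1.4847, P4 10.3326, P7 3.3070, P3 12.8157.
Lower quotas: P6 1, P8 3, P1 15, P5 1, P4 10, P7 3, P3 12 (sum 45, leaving 4 seats).
Remainders in descending order: P6 0.9850, P1 0.8252, P3 0.8157, P5 0.4847, P4 0.3326, P7 0.3070, P8 0.2497.
The surplus seats go to P6, P1, P3, P5.
P5 receives 2.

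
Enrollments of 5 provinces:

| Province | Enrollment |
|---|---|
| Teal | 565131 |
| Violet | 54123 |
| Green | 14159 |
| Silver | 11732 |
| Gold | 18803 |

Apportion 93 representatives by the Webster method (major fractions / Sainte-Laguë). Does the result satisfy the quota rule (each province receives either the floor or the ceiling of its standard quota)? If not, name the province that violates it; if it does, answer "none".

Standard quotas: Teal 79.159, Violet 7.581, Green 1.983, Silver 1.643, Gold 2.634.
Webster allocation: Teal 78, Violet 8, Green 2, Silver 2, Gold 3.
Teal has quota 79.159 (lower 79, upper 80) but receives 78 — outside the quota interval.

Teal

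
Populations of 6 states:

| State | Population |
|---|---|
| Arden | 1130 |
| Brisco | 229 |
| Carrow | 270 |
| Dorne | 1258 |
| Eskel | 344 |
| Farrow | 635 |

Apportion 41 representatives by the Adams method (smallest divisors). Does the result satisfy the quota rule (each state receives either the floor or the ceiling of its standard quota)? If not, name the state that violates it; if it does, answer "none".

none

Standard quotas: Arden 11.984, Brisco 2.429, Carrow 2.863, Dorne 13.341, Eskel 3.648, Farrow 6.734.
Adams allocation: Arden 11, Brisco 3, Carrow 3, Dorne 13, Eskel 4, Farrow 7.
Every allocation lies between the lower and upper quota.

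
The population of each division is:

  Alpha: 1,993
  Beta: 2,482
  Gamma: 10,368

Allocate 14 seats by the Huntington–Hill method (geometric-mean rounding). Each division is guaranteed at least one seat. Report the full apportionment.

Alpha: 2, Beta: 2, Gamma: 10

With divisor 1053: modified quotas Alpha 1.893, Beta 2.357, Gamma 9.846.
Geometric-mean thresholds: Alpha √(1·2)=1.414, Beta √(2·3)=2.449, Gamma √(9·10)=9.487.
Each quota rounded against its threshold gives Alpha 2, Beta 2, Gamma 10 (total 14).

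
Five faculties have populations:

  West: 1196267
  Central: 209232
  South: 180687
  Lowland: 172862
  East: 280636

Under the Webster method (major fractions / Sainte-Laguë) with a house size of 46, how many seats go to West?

27

Standard divisor 2039684/46 ≈ 44340.957; standard quotas: West 26.979, Central 4.719, South 4.075, Lowland 3.898, East 6.329.
Rounding to the nearest integer gives West 27, Central 5, South 4, Lowland 4, East 6 — total 46, matching the house size, so no adjustment is needed.
West receives 27.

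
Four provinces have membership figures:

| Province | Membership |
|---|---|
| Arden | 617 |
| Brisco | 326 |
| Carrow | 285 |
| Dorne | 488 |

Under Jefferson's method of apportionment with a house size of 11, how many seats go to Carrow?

2

Standard divisor 1716/11 ≈ 156; standard quotas: Arden 3.955, Brisco 2.090, Carrow 1.827, Dorne 3.128.
Rounding down gives 3, 2, 1, 3 = 9 seats, so the divisor must be adjusted.
With modified divisor 130: modified quotas Arden 4.746, Brisco 2.508, Carrow 2.192, Dorne 3.754.
Rounding down: Arden 4, Brisco 2, Carrow 2, Dorne 3 (total 11).
Carrow receives 2.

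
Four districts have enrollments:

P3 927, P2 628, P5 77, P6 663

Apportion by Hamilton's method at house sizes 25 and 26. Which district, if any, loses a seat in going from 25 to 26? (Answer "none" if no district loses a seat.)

none

At 25 seats: P3 10, P2 7, P5 1, P6 7.
At 26 seats: P3 10, P2 7, P5 1, P6 8.
No district's allocation decreased.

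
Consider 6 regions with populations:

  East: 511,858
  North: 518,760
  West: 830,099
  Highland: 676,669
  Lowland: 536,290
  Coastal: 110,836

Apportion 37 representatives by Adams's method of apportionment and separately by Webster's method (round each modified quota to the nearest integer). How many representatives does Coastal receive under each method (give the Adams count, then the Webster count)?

2 and 1

Adams: East 6, North 6, West 9, Highland 8, Lowland 6, Coastal 2.
Webster: East 6, North 6, West 10, Highland 8, Lowland 6, Coastal 1.
Coastal gets 2 under Adams and 1 under Webster.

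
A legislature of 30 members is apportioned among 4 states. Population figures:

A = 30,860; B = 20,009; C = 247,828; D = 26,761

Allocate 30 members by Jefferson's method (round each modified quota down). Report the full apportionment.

A: 3, B: 1, C: 24, D: 2

Standard divisor 325458/30 ≈ 10848.6; standard quotas: A 2.845, B 1.844, C 22.844, D 2.467.
Rounding down gives 2, 1, 22, 2 = 27 seats, so the divisor must be adjusted.
With modified divisor 10150: modified quotas A 3.040, B 1.971, C 24.417, D 2.637.
Rounding down: A 3, B 1, C 24, D 2 (total 30).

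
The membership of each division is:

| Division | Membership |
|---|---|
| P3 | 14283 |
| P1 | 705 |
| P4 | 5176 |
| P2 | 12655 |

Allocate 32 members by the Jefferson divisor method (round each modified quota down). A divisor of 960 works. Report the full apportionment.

With modified divisor 960: modified quotas P3 14.878, P1 0.734, P4 5.392, P2 13.182.
Rounding down: P3 14, P1 0, P4 5, P2 13 (total 32).

P3: 14, P1: 0, P4: 5, P2: 13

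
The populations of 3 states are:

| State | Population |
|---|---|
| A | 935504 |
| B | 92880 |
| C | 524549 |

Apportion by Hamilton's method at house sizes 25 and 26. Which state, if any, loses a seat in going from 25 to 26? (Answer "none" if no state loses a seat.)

At 25 seats: A 15, B 2, C 8.
At 26 seats: A 16, B 1, C 9.
B drops from 2 to 1.

B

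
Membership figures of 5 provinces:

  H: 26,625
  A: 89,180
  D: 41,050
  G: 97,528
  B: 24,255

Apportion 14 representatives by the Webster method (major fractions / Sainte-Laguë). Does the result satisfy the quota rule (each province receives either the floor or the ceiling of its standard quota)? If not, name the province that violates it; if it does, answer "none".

Standard quotas: H 1.338, A 4.481, D 2.063, G 4.900, B 1.219.
Webster allocation: H 1, A 5, D 2, G 5, B 1.
Every allocation lies between the lower and upper quota.

none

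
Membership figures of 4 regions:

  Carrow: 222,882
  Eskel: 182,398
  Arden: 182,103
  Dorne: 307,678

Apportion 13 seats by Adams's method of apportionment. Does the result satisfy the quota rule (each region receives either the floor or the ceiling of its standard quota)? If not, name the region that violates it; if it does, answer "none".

none

Standard quotas: Carrow 3.237, Eskel 2.649, Arden 2.645, Dorne 4.469.
Adams allocation: Carrow 3, Eskel 3, Arden 3, Dorne 4.
Every allocation lies between the lower and upper quota.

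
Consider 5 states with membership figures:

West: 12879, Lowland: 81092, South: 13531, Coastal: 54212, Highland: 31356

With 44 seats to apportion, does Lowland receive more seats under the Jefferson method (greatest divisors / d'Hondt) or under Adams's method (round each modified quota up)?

Jefferson

Jefferson: West 3, Lowland 19, South 3, Coastal 12, Highland 7.
Adams: West 3, Lowland 18, South 3, Coastal 13, Highland 7.
Lowland gets 19 under Jefferson and 18 under Adams.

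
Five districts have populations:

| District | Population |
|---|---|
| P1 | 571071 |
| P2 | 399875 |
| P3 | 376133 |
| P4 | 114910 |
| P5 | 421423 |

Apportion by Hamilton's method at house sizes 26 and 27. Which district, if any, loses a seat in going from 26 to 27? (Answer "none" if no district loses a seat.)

At 26 seats: P1 8, P2 5, P3 5, P4 2, P5 6.
At 27 seats: P1 8, P2 6, P3 5, P4 2, P5 6.
No district's allocation decreased.

none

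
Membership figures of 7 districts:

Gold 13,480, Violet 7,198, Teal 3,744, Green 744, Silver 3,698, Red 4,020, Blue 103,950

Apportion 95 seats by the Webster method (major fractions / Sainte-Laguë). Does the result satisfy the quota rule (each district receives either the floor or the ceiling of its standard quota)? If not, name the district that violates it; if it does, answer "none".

Blue

Standard quotas: Gold 9.359, Violet 4.997, Teal 2.599, Green 0.517, Silver 2.567, Red 2.791, Blue 72.170.
Webster allocation: Gold 9, Violet 5, Teal 3, Green 1, Silver 3, Red 3, Blue 71.
Blue has quota 72.170 (lower 72, upper 73) but receives 71 — outside the quota interval.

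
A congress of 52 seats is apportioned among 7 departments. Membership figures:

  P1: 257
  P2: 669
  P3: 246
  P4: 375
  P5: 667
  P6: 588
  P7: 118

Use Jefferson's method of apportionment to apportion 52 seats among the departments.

P1=4, P2=12, P3=4, P4=7, P5=12, P6=11, P7=2

Standard divisor 2920/52 ≈ 56.154; standard quotas: P1 4.577, P2 11.914, P3 4.381, P4 6.678, P5 11.878, P6 10.471, P7 2.101.
Rounding down gives 4, 11, 4, 6, 11, 10, 2 = 48 seats, so the divisor must be adjusted.
With modified divisor 52: modified quotas P1 4.942, P2 12.865, P3 4.731, P4 7.212, P5 12.827, P6 11.308, P7 2.269.
Rounding down: P1 4, P2 12, P3 4, P4 7, P5 12, P6 11, P7 2 (total 52).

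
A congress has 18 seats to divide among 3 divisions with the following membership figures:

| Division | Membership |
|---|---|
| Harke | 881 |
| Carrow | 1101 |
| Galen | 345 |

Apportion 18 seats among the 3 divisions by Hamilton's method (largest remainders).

Harke: 7; Carrow: 8; Galen: 3

Total 2327; standard divisor 2327/18 ≈ 129.278.
Standard quotas: Harke 6.815, Carrow 8.517, Galen 2.669.
Lower quotas: Harke 6, Carrow 8, Galen 2 (sum 16, leaving 2 seats).
Remainders in descending order: Harke 0.815, Galen 0.669, Carrow 0.517.
Largest remainders: Harke, Galen receive the extra seats.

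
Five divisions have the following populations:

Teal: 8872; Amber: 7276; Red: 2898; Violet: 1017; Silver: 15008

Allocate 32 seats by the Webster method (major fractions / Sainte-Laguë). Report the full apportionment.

Standard divisor 35071/32 ≈ 1095.969; standard quotas: Teal 8.095, Amber 6.639, Red 2.644, Violet 0.928, Silver 13.694.
Rounding to the nearest integer gives 8, 7, 3, 1, 14 = 33 seats, so the divisor must be adjusted.
With modified divisor 1115.5: modified quotas Teal 7.953, Amber 6.523, Red 2.598, Violet 0.912, Silver 13.454.
Rounding to the nearest integer: Teal 8, Amber 7, Red 3, Violet 1, Silver 13 (total 32).

Teal=8, Amber=7, Red=3, Violet=1, Silver=13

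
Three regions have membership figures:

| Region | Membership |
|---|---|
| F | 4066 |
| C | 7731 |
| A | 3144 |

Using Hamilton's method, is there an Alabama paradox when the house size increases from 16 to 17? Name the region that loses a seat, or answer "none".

At 16 seats: F 4, C 8, A 4.
At 17 seats: F 5, C 9, A 3.
A drops from 4 to 3.

A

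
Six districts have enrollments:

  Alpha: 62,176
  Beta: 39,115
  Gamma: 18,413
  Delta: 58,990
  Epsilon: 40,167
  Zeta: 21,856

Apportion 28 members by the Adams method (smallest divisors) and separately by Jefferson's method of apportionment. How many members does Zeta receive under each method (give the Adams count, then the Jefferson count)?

3 and 2

Adams: Alpha 7, Beta 4, Gamma 2, Delta 7, Epsilon 5, Zeta 3.
Jefferson: Alpha 7, Beta 5, Gamma 2, Delta 7, Epsilon 5, Zeta 2.
Zeta gets 3 under Adams and 2 under Jefferson.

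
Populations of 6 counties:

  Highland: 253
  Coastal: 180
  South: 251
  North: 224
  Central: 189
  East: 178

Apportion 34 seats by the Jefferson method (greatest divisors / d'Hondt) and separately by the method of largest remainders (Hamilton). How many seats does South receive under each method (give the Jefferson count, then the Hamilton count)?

7 and 6

Jefferson: Highland 7, Coastal 5, South 7, North 6, Central 5, East 4.
Hamilton: Highland 7, Coastal 5, South 6, North 6, Central 5, East 5.
South gets 7 under Jefferson and 6 under Hamilton.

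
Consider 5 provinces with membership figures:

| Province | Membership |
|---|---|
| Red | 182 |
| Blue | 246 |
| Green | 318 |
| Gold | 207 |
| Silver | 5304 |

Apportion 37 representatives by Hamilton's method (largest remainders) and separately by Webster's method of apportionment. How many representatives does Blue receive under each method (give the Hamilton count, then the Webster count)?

2 and 1

Hamilton: Red 1, Blue 2, Green 2, Gold 1, Silver 31.
Webster: Red 1, Blue 1, Green 2, Gold 1, Silver 32.
Blue gets 2 under Hamilton and 1 under Webster.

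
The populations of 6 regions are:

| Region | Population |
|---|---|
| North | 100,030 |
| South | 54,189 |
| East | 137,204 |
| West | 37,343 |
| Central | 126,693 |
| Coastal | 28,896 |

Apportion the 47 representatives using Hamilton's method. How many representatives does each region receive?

Standard divisor: 484355 ÷ 47 ≈ 10305.426.
Standard quotas: North 9.7065, South 5.2583, East 13.3138, West 3.6236, Central 12.2938, Coastal 2.8040.
Lower quotas: North 9, South 5, East 13, West 3, Central 12, Coastal 2 (sum 44, leaving 3 seats).
Remainders in descending order: Coastal 0.8040, North 0.7065, West 0.6236, East 0.3138, Central 0.2938, South 0.2583.
Largest remainders: Coastal, North, West receive the extra seats.

North 10; South 5; East 13; West 4; Central 12; Coastal 3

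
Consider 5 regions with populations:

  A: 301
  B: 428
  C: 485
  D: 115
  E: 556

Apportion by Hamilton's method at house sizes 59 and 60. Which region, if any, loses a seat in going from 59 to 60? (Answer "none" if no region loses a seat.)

A

At 59 seats: A 10, B 13, C 15, D 4, E 17.
At 60 seats: A 9, B 14, C 15, D 4, E 18.
A drops from 10 to 9.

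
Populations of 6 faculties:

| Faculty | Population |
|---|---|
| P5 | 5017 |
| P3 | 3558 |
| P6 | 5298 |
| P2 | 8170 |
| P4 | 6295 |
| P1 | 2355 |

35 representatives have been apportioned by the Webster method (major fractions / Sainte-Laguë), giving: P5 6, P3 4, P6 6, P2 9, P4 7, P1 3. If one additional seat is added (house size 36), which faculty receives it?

Priority for the next seat is population ÷ (current seats + 0.5).
Priorities: P5 771.846, P3 790.667, P6 815.077, P2 860.000, P4 839.333, P1 672.857.
Highest priority: P2.

P2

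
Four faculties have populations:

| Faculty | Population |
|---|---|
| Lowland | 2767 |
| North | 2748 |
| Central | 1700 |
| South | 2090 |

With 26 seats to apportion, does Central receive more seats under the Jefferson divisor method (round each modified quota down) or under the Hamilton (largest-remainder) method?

Hamilton

Jefferson: Lowland 8, North 8, Central 4, South 6.
Hamilton: Lowland 8, North 7, Central 5, South 6.
Central gets 4 under Jefferson and 5 under Hamilton.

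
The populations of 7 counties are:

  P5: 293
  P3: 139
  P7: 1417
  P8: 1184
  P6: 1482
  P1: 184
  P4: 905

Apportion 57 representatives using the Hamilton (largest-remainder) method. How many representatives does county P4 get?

Total 5604; standard divisor 5604/57 ≈ 98.316.
Standard quotas: P5 2.980, P3 1.414, P7 14.413, P8 12.043, P6 15.074, P1 1.872, P4 9.205.
Lower quotas: P5 2, P3 1, P7 14, P8 12, P6 15, P1 1, P4 9 (sum 54, leaving 3 seats).
Remainders in descending order: P5 0.980, P1 0.872, P3 0.414, P7 0.413, P4 0.205, P6 0.074, P8 0.043.
Largest remainders: P5, P1, P3 receive the extra seats.
P4 receives 9.

9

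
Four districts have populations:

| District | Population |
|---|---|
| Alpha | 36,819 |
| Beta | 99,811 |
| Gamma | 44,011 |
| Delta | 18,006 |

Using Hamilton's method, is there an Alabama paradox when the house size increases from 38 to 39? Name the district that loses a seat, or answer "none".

Delta

At 38 seats: Alpha 7, Beta 19, Gamma 8, Delta 4.
At 39 seats: Alpha 7, Beta 20, Gamma 9, Delta 3.
Delta drops from 4 to 3.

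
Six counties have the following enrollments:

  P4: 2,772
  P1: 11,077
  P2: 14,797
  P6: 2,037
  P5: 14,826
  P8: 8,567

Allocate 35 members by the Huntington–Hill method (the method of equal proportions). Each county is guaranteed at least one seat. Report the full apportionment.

P4 2, P1 7, P2 9, P6 1, P5 10, P8 6

With divisor 1561: modified quotas P4 1.776, P1 7.096, P2 9.479, P6 1.305, P5 9.498, P8 5.488.
Geometric-mean thresholds: P4 √(1·2)=1.414, P1 √(7·8)=7.483, P2 √(9·10)=9.487, P6 √(1·2)=1.414, P5 √(9·10)=9.487, P8 √(5·6)=5.477.
Each quota rounded against its threshold gives P4 2, P1 7, P2 9, P6 1, P5 10, P8 6 (total 35).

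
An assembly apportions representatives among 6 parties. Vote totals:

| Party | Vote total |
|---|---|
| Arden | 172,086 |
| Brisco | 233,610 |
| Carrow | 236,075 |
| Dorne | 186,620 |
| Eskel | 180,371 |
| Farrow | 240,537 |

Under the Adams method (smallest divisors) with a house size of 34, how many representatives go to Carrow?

Standard divisor 1249299/34 ≈ 36744.088; standard quotas: Arden 4.683, Brisco 6.358, Carrow 6.425, Dorne 5.079, Eskel 4.909, Farrow 6.546.
Rounding up gives 5, 7, 7, 6, 5, 7 = 37 seats, so the divisor must be adjusted.
With modified divisor 39700: modified quotas Arden 4.335, Brisco 5.884, Carrow 5.946, Dorne 4.701, Eskel 4.543, Farrow 6.059.
Rounding up: Arden 5, Brisco 6, Carrow 6, Dorne 5, Eskel 5, Farrow 7 (total 34).
Carrow receives 6.

6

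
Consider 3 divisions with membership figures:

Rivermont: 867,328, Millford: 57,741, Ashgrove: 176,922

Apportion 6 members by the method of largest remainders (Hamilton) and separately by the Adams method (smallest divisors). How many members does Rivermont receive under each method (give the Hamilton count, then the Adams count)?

5 and 4

Hamilton: Rivermont 5, Millford 0, Ashgrove 1.
Adams: Rivermont 4, Millford 1, Ashgrove 1.
Rivermont gets 5 under Hamilton and 4 under Adams.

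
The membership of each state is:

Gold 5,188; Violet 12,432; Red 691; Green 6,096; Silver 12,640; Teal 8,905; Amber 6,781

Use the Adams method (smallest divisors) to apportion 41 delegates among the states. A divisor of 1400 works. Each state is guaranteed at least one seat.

With modified divisor 1400: modified quotas Gold 3.706, Violet 8.880, Red 0.494, Green 4.354, Silver 9.029, Teal 6.361, Amber 4.844.
Rounding up: Gold 4, Violet 9, Red 1, Green 5, Silver 10, Teal 7, Amber 5 (total 41).

Gold: 4, Violet: 9, Red: 1, Green: 5, Silver: 10, Teal: 7, Amber: 5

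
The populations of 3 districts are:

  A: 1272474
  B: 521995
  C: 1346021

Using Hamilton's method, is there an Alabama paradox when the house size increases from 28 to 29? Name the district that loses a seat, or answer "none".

At 28 seats: A 11, B 5, C 12.
At 29 seats: A 12, B 5, C 12.
No district's allocation decreased.

none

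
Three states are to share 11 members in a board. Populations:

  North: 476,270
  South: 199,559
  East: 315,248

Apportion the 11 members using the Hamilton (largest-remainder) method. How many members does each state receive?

North 5, South 2, East 4

Total 991077; standard divisor 991077/11 ≈ 90097.909.
Standard quotas: North 5.2861, South 2.2149, East 3.4989.
Lower quotas: North 5, South 2, East 3 (sum 10, leaving 1 seat).
Remainders in descending order: East 0.4989, North 0.2861, South 0.2149.
Largest remainder: East receives the extra seat.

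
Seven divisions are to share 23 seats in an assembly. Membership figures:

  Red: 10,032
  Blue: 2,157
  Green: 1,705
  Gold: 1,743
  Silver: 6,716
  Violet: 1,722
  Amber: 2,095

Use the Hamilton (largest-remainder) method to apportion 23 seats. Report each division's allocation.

Red 9, Blue 2, Green 1, Gold 2, Silver 6, Violet 1, Amber 2

The standard divisor is 26170/23 ≈ 1137.826.
Standard quotas: Red 8.8168, Blue 1.8957, Green 1.4985, Gold 1.5319, Silver 5.9025, Violet 1.5134, Amber 1.8412.
Lower quotas: Red 8, Blue 1, Green 1, Gold 1, Silver 5, Violet 1, Amber 1 (sum 18, leaving 5 seats).
Remainders in descending order: Silver 0.9025, Blue 0.8957, Amber 0.8412, Red 0.8168, Gold 0.5319, Violet 0.5134, Green 0.4985.
The surplus seats go to Silver, Blue, Amber, Red, Gold.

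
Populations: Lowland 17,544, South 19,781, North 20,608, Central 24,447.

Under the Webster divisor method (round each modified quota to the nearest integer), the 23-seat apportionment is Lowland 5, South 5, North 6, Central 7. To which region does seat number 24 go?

South

Priority for the next seat is population ÷ (current seats + 0.5).
Priorities: Lowland 3189.818, South 3596.545, North 3170.462, Central 3259.600.
Highest priority: South.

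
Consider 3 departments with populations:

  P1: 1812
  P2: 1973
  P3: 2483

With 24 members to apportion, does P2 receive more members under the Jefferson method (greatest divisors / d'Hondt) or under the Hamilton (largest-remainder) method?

Jefferson: P1 7, P2 7, P3 10.
Hamilton: P1 7, P2 8, P3 9.
P2 gets 7 under Jefferson and 8 under Hamilton.

Hamilton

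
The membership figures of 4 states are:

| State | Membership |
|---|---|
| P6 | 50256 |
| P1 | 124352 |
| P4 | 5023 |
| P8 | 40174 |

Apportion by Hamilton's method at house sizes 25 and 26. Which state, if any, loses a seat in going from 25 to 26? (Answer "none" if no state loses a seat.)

P4

At 25 seats: P6 6, P1 14, P4 1, P8 4.
At 26 seats: P6 6, P1 15, P4 0, P8 5.
P4 drops from 1 to 0.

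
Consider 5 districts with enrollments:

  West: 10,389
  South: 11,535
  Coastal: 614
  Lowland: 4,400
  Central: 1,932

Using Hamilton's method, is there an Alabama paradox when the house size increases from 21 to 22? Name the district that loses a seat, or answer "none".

At 21 seats: West 8, South 8, Coastal 1, Lowland 3, Central 1.
At 22 seats: West 8, South 9, Coastal 0, Lowland 3, Central 2.
Coastal drops from 1 to 0.

Coastal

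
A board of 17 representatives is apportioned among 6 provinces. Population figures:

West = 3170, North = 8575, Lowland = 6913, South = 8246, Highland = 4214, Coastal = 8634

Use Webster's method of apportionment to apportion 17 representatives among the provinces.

Standard divisor 39752/17 ≈ 2338.353; standard quotas: West 1.356, North 3.667, Lowland 2.956, South 3.526, Highland 1.802, Coastal 3.692.
Rounding to the nearest integer gives 1, 4, 3, 4, 2, 4 = 18 seats, so the divisor must be adjusted.
With modified divisor 2400: modified quotas West 1.321, North 3.573, Lowland 2.880, South 3.436, Highland 1.756, Coastal 3.598.
Rounding to the nearest integer: West 1, North 4, Lowland 3, South 3, Highland 2, Coastal 4 (total 17).

West 1, North 4, Lowland 3, South 3, Highland 2, Coastal 4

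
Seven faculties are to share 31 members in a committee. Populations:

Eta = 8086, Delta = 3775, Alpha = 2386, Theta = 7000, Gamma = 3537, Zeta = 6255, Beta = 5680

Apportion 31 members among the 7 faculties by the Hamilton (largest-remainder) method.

The standard divisor is 36719/31 ≈ 1184.484.
Standard quotas: Eta 6.8266, Delta 3.1870, Alpha 2.0144, Theta 5.9097, Gamma 2.9861, Zeta 5.2808, Beta 4.7953.
Lower quotas: Eta 6, Delta 3, Alpha 2, Theta 5, Gamma 2, Zeta 5, Beta 4 (sum 27, leaving 4 seats).
Remainders in descending order: Gamma 0.9861, Theta 0.9097, Eta 0.8266, Beta 0.7953, Zeta 0.2808, Delta 0.1870, Alpha 0.0144.
Largest remainders: Gamma, Theta, Eta, Beta receive the extra seats.

Eta 7, Delta 3, Alpha 2, Theta 6, Gamma 3, Zeta 5, Beta 5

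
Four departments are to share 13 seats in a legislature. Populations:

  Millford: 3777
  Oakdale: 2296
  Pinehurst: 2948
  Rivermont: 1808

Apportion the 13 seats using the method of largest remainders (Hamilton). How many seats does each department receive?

Total 10829; standard divisor 10829/13 = 833.
Standard quotas: Millford 4.534, Oakdale 2.756, Pinehurst 3.539, Rivermont 2.170.
Lower quotas: Millford 4, Oakdale 2, Pinehurst 3, Rivermont 2 (sum 11, leaving 2 seats).
Remainders in descending order: Oakdale 0.756, Pinehurst 0.539, Millford 0.534, Rivermont 0.170.
Largest remainders: Oakdale, Pinehurst receive the extra seats.

Millford 4; Oakdale 3; Pinehurst 4; Rivermont 2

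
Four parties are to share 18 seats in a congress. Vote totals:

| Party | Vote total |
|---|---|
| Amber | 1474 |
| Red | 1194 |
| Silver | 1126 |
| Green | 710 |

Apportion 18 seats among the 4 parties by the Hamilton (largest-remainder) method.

Total 4504; standard divisor 4504/18 ≈ 250.222.
Standard quotas: Amber 5.891, Red 4.772, Silver 4.500, Green 2.837.
Lower quotas: Amber 5, Red 4, Silver 4, Green 2 (sum 15, leaving 3 seats).
Remainders in descending order: Amber 0.891, Green 0.837, Red 0.772, Silver 0.500.
The surplus seats go to Amber, Green, Red.

Amber 6, Red 5, Silver 4, Green 3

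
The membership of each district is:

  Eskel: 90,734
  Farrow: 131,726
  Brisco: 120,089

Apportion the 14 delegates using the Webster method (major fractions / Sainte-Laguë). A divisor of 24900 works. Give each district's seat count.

With modified divisor 24900: modified quotas Eskel 3.644, Farrow 5.290, Brisco 4.823.
Rounding to the nearest integer: Eskel 4, Farrow 5, Brisco 5 (total 14).

Eskel 4; Farrow 5; Brisco 5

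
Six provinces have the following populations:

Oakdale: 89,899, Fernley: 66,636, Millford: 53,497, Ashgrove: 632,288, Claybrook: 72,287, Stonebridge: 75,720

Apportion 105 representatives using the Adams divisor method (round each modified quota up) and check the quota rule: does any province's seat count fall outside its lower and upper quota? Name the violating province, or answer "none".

Ashgrove

Standard quotas: Oakdale 9.532, Fernley 7.065, Millford 5.672, Ashgrove 67.039, Claybrook 7.664, Stonebridge 8.028.
Adams allocation: Oakdale 10, Fernley 7, Millford 6, Ashgrove 66, Claybrook 8, Stonebridge 8.
Ashgrove has quota 67.039 (lower 67, upper 68) but receives 66 — outside the quota interval.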